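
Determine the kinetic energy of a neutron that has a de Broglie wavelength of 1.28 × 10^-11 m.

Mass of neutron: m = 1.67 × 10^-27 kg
8.02 × 10^-19 J (or 5.01 eV)

From λ = h/√(2mKE), we solve for KE:

λ² = h²/(2mKE)
KE = h²/(2mλ²)
KE = (6.626 × 10^-34 J·s)² / (2 × 1.67 × 10^-27 kg × (1.28 × 10^-11 m)²)
KE = 8.02 × 10^-19 J
KE = 5.01 eV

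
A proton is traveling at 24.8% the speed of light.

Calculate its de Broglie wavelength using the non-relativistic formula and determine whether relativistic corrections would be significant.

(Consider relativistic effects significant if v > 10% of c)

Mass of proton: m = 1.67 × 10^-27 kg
Yes, relativistic corrections are needed.

Using the non-relativistic de Broglie formula λ = h/(mv):

v = 24.8% × c = 7.435 × 10^7 m/s

λ = h/(mv)
λ = (6.626 × 10^-34 J·s) / (1.67 × 10^-27 kg × 7.435 × 10^7 m/s)
λ = 5.34 × 10^-15 m

Since v = 24.8% of c > 10% of c, relativistic corrections ARE significant and the actual wavelength would differ from this non-relativistic estimate.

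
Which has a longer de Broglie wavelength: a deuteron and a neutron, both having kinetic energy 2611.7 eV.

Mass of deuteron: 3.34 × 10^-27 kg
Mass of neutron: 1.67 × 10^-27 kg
The neutron has the longer wavelength.

Using λ = h/√(2mKE):

For deuteron: λ₁ = h/√(2m₁KE) = 3.96 × 10^-13 m
For neutron: λ₂ = h/√(2m₂KE) = 5.60 × 10^-13 m

Since λ ∝ 1/√m at constant kinetic energy, the lighter particle has the longer wavelength.

The neutron has the longer de Broglie wavelength.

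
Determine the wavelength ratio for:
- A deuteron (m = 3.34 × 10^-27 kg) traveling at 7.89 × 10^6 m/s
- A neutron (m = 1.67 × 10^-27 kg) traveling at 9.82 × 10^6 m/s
λ₁/λ₂ = 0.622

Using λ = h/(mv):

λ₁ = h/(m₁v₁) = 2.51 × 10^-14 m
λ₂ = h/(m₂v₂) = 4.04 × 10^-14 m

Ratio λ₁/λ₂ = (m₂v₂)/(m₁v₁)
         = (1.67 × 10^-27 kg × 9.82 × 10^6 m/s) / (3.34 × 10^-27 kg × 7.89 × 10^6 m/s)
         = 0.622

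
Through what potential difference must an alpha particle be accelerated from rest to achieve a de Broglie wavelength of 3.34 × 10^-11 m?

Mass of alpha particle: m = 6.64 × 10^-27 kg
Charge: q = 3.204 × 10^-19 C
9.25 × 10^-2 V

From λ = h/√(2mqV), we solve for V:

λ² = h²/(2mqV)
V = h²/(2mqλ²)
V = (6.626 × 10^-34 J·s)² / (2 × 6.64 × 10^-27 kg × 3.204 × 10^-19 C × (3.34 × 10^-11 m)²)
V = 9.25 × 10^-2 V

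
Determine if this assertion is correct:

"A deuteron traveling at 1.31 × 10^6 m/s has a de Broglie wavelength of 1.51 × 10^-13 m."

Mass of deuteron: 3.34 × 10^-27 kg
True

The claim is correct.

Using λ = h/(mv):
λ = (6.626 × 10^-34 J·s) / (3.34 × 10^-27 kg × 1.31 × 10^6 m/s)
λ = 1.51 × 10^-13 m

This matches the claimed value.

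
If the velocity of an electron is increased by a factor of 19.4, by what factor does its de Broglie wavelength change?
The wavelength decreases by a factor of 19.4.

From λ = h/(mv), the wavelength is inversely proportional to velocity:

λ ∝ 1/v

If v → 19.4v, then λ → λ/19.4

When velocity is increased by a factor of 19.4, the wavelength decreases by a factor of 19.4.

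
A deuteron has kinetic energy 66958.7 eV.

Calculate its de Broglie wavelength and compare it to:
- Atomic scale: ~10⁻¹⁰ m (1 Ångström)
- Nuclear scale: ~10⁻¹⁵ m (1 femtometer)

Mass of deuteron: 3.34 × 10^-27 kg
λ = 7.83 × 10^-14 m, which is between nuclear and atomic scales.

Using λ = h/√(2mKE):

KE = 66958.7 eV = 1.073 × 10^-14 J

λ = h/√(2mKE)
λ = (6.626 × 10^-34 J·s) / √(2 × 3.34 × 10^-27 kg × 1.073 × 10^-14 J)
λ = 7.83 × 10^-14 m

Comparison:
- Atomic scale (10⁻¹⁰ m): λ is 0.00078× this size
- Nuclear scale (10⁻¹⁵ m): λ is 78× this size

The wavelength is between nuclear and atomic scales.

This wavelength is appropriate for probing atomic structure but too large for nuclear physics experiments.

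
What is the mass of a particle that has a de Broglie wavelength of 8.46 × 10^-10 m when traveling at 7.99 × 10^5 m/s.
9.80 × 10^-31 kg

From the de Broglie relation λ = h/(mv), we solve for m:

m = h/(λv)
m = (6.626 × 10^-34 J·s) / (8.46 × 10^-10 m × 7.99 × 10^5 m/s)
m = 9.80 × 10^-31 kg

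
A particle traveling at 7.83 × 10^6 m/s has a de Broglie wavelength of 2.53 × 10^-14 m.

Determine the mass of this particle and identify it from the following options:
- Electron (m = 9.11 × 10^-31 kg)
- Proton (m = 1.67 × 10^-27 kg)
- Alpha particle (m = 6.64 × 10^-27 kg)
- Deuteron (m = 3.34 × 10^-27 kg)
The particle is a deuteron.

From λ = h/(mv), solve for mass:

m = h/(λv)
m = (6.626 × 10^-34 J·s) / (2.53 × 10^-14 m × 7.83 × 10^6 m/s)
m = 3.34 × 10^-27 kg

Comparing with the listed masses, this is closest to a deuteron.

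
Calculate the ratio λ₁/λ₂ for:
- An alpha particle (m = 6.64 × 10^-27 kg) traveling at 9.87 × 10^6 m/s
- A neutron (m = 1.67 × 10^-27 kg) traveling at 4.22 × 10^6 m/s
λ₁/λ₂ = 0.108

Using λ = h/(mv):

λ₁ = h/(m₁v₁) = 1.01 × 10^-14 m
λ₂ = h/(m₂v₂) = 9.40 × 10^-14 m

Ratio λ₁/λ₂ = (m₂v₂)/(m₁v₁)
         = (1.67 × 10^-27 kg × 4.22 × 10^6 m/s) / (6.64 × 10^-27 kg × 9.87 × 10^6 m/s)
         = 0.108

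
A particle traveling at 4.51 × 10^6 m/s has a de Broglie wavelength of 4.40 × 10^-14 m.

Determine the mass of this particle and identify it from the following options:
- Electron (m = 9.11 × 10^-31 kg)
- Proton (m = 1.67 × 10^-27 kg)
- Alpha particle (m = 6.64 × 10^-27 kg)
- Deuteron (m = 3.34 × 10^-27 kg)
The particle is a deuteron.

From λ = h/(mv), solve for mass:

m = h/(λv)
m = (6.626 × 10^-34 J·s) / (4.40 × 10^-14 m × 4.51 × 10^6 m/s)
m = 3.34 × 10^-27 kg

Comparing with the listed masses, this is closest to a deuteron.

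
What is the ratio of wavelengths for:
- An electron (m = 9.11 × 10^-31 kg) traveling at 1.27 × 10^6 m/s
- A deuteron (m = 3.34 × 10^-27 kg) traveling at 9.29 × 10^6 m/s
λ₁/λ₂ = 2.68 × 10^4

Using λ = h/(mv):

λ₁ = h/(m₁v₁) = 5.73 × 10^-10 m
λ₂ = h/(m₂v₂) = 2.14 × 10^-14 m

Ratio λ₁/λ₂ = (m₂v₂)/(m₁v₁)
         = (3.34 × 10^-27 kg × 9.29 × 10^6 m/s) / (9.11 × 10^-31 kg × 1.27 × 10^6 m/s)
         = 2.68 × 10^4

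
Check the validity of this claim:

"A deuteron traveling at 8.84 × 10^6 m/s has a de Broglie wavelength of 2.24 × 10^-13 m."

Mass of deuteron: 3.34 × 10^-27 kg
False

The claim is incorrect.

Using λ = h/(mv):
λ = (6.626 × 10^-34 J·s) / (3.34 × 10^-27 kg × 8.84 × 10^6 m/s)
λ = 2.24 × 10^-14 m

The actual wavelength differs from the claimed 2.24 × 10^-13 m.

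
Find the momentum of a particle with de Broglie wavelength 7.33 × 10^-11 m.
9.04 × 10^-24 kg·m/s

From the de Broglie relation λ = h/p, we solve for p:

p = h/λ
p = (6.626 × 10^-34 J·s) / (7.33 × 10^-11 m)
p = 9.04 × 10^-24 kg·m/s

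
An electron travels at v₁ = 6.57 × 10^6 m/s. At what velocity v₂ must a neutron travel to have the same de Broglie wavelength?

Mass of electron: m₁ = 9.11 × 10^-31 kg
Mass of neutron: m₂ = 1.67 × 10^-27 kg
v₂ = 3.58 × 10^3 m/s

For equal de Broglie wavelengths: λ₁ = λ₂

h/(m₁v₁) = h/(m₂v₂)
m₁v₁ = m₂v₂
v₂ = v₁ · (m₁/m₂)

v₂ = 6.57 × 10^6 m/s × (9.11 × 10^-31 kg / 1.67 × 10^-27 kg)
v₂ = 3.58 × 10^3 m/s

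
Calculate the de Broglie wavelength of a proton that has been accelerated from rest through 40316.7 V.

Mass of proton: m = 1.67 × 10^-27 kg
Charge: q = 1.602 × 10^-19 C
1.43 × 10^-13 m

When a particle is accelerated through voltage V, it gains kinetic energy KE = qV.

The de Broglie wavelength is then λ = h/√(2mqV):

λ = h/√(2mqV)
λ = (6.626 × 10^-34 J·s) / √(2 × 1.67 × 10^-27 kg × 1.602 × 10^-19 C × 40316.7 V)
λ = 1.43 × 10^-13 m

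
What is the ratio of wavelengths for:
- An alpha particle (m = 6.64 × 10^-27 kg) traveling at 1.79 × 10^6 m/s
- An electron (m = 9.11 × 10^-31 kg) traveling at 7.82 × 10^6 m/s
λ₁/λ₂ = 5.99 × 10^-4

Using λ = h/(mv):

λ₁ = h/(m₁v₁) = 5.57 × 10^-14 m
λ₂ = h/(m₂v₂) = 9.30 × 10^-11 m

Ratio λ₁/λ₂ = (m₂v₂)/(m₁v₁)
         = (9.11 × 10^-31 kg × 7.82 × 10^6 m/s) / (6.64 × 10^-27 kg × 1.79 × 10^6 m/s)
         = 5.99 × 10^-4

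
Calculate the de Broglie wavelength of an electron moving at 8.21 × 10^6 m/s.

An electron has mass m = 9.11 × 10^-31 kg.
8.86 × 10^-11 m

Using the de Broglie relation λ = h/(mv):

λ = h/(mv)
λ = (6.626 × 10^-34 J·s) / (9.11 × 10^-31 kg × 8.21 × 10^6 m/s)
λ = 8.86 × 10^-11 m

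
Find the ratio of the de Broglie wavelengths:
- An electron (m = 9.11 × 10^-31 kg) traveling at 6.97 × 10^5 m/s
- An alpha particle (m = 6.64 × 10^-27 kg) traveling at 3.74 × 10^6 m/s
λ₁/λ₂ = 3.91 × 10^4

Using λ = h/(mv):

λ₁ = h/(m₁v₁) = 1.04 × 10^-9 m
λ₂ = h/(m₂v₂) = 2.67 × 10^-14 m

Ratio λ₁/λ₂ = (m₂v₂)/(m₁v₁)
         = (6.64 × 10^-27 kg × 3.74 × 10^6 m/s) / (9.11 × 10^-31 kg × 6.97 × 10^5 m/s)
         = 3.91 × 10^4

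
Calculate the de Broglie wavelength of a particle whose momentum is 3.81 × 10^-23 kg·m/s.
1.74 × 10^-11 m

Using the de Broglie relation λ = h/p:

λ = h/p
λ = (6.626 × 10^-34 J·s) / (3.81 × 10^-23 kg·m/s)
λ = 1.74 × 10^-11 m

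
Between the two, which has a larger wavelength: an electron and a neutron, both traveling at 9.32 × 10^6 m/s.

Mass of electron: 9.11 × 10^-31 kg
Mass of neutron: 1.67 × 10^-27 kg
The electron has the longer wavelength.

Using λ = h/(mv), since both particles have the same velocity, the wavelength depends only on mass.

For electron: λ₁ = h/(m₁v) = 7.80 × 10^-11 m
For neutron: λ₂ = h/(m₂v) = 4.26 × 10^-14 m

Since λ ∝ 1/m at constant velocity, the lighter particle has the longer wavelength.

The electron has the longer de Broglie wavelength.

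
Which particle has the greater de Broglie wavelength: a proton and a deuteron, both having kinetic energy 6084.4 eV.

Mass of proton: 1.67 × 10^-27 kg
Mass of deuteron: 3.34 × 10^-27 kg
The proton has the longer wavelength.

Using λ = h/√(2mKE):

For proton: λ₁ = h/√(2m₁KE) = 3.67 × 10^-13 m
For deuteron: λ₂ = h/√(2m₂KE) = 2.60 × 10^-13 m

Since λ ∝ 1/√m at constant kinetic energy, the lighter particle has the longer wavelength.

The proton has the longer de Broglie wavelength.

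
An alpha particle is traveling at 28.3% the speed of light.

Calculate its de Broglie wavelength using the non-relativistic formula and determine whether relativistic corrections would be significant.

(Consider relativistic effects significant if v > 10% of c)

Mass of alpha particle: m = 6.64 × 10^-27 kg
Yes, relativistic corrections are needed.

Using the non-relativistic de Broglie formula λ = h/(mv):

v = 28.3% × c = 8.484 × 10^7 m/s

λ = h/(mv)
λ = (6.626 × 10^-34 J·s) / (6.64 × 10^-27 kg × 8.484 × 10^7 m/s)
λ = 1.18 × 10^-15 m

Since v = 28.3% of c > 10% of c, relativistic corrections ARE significant and the actual wavelength would differ from this non-relativistic estimate.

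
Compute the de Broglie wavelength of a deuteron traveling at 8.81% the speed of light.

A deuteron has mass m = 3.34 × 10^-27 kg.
7.51 × 10^-15 m

Using the de Broglie relation λ = h/(mv):

v = 8.81% × c = 2.641 × 10^7 m/s

λ = h/(mv)
λ = (6.626 × 10^-34 J·s) / (3.34 × 10^-27 kg × 2.641 × 10^7 m/s)
λ = 7.51 × 10^-15 m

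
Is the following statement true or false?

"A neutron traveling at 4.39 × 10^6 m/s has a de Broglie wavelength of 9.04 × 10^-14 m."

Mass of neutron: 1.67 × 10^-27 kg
True

The claim is correct.

Using λ = h/(mv):
λ = (6.626 × 10^-34 J·s) / (1.67 × 10^-27 kg × 4.39 × 10^6 m/s)
λ = 9.04 × 10^-14 m

This matches the claimed value.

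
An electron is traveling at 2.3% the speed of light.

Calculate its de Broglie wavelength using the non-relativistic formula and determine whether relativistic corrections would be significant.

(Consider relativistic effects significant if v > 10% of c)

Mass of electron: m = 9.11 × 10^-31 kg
No, relativistic corrections are not needed.

Using the non-relativistic de Broglie formula λ = h/(mv):

v = 2.3% × c = 6.895 × 10^6 m/s

λ = h/(mv)
λ = (6.626 × 10^-34 J·s) / (9.11 × 10^-31 kg × 6.895 × 10^6 m/s)
λ = 1.05 × 10^-10 m

Since v = 2.3% of c < 10% of c, relativistic corrections are NOT significant and this non-relativistic result is a good approximation.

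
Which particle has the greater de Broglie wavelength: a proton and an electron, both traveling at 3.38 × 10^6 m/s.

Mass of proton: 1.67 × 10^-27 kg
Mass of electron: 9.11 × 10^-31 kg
The electron has the longer wavelength.

Using λ = h/(mv), since both particles have the same velocity, the wavelength depends only on mass.

For proton: λ₁ = h/(m₁v) = 1.17 × 10^-13 m
For electron: λ₂ = h/(m₂v) = 2.15 × 10^-10 m

Since λ ∝ 1/m at constant velocity, the lighter particle has the longer wavelength.

The electron has the longer de Broglie wavelength.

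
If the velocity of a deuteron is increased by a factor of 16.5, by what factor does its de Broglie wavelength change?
The wavelength decreases by a factor of 16.5.

From λ = h/(mv), the wavelength is inversely proportional to velocity:

λ ∝ 1/v

If v → 16.5v, then λ → λ/16.5

When velocity is increased by a factor of 16.5, the wavelength decreases by a factor of 16.5.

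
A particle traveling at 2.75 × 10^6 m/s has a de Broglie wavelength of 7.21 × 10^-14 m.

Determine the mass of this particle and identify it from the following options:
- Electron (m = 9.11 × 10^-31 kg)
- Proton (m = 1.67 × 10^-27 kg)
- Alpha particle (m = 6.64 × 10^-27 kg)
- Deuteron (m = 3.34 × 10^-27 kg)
The particle is a deuteron.

From λ = h/(mv), solve for mass:

m = h/(λv)
m = (6.626 × 10^-34 J·s) / (7.21 × 10^-14 m × 2.75 × 10^6 m/s)
m = 3.34 × 10^-27 kg

Comparing with the listed masses, this is closest to a deuteron.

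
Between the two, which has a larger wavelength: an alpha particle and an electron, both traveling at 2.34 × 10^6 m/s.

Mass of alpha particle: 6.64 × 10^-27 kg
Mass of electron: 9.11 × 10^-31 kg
The electron has the longer wavelength.

Using λ = h/(mv), since both particles have the same velocity, the wavelength depends only on mass.

For alpha particle: λ₁ = h/(m₁v) = 4.26 × 10^-14 m
For electron: λ₂ = h/(m₂v) = 3.11 × 10^-10 m

Since λ ∝ 1/m at constant velocity, the lighter particle has the longer wavelength.

The electron has the longer de Broglie wavelength.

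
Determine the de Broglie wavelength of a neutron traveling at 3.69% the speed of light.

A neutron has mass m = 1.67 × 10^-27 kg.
3.59 × 10^-14 m

Using the de Broglie relation λ = h/(mv):

v = 3.69% × c = 1.106 × 10^7 m/s

λ = h/(mv)
λ = (6.626 × 10^-34 J·s) / (1.67 × 10^-27 kg × 1.106 × 10^7 m/s)
λ = 3.59 × 10^-14 m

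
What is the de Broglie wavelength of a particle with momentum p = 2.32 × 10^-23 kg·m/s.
2.86 × 10^-11 m

Using the de Broglie relation λ = h/p:

λ = h/p
λ = (6.626 × 10^-34 J·s) / (2.32 × 10^-23 kg·m/s)
λ = 2.86 × 10^-11 m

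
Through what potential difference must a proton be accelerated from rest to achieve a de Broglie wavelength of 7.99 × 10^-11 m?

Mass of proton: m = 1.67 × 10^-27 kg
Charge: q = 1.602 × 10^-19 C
1.29 × 10^-1 V

From λ = h/√(2mqV), we solve for V:

λ² = h²/(2mqV)
V = h²/(2mqλ²)
V = (6.626 × 10^-34 J·s)² / (2 × 1.67 × 10^-27 kg × 1.602 × 10^-19 C × (7.99 × 10^-11 m)²)
V = 1.29 × 10^-1 V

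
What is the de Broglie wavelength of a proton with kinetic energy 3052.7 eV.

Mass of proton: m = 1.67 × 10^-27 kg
5.18 × 10^-13 m

Using λ = h/√(2mKE):

First convert KE to Joules: KE = 3052.7 eV = 4.891 × 10^-16 J

λ = h/√(2mKE)
λ = (6.626 × 10^-34 J·s) / √(2 × 1.67 × 10^-27 kg × 4.891 × 10^-16 J)
λ = 5.18 × 10^-13 m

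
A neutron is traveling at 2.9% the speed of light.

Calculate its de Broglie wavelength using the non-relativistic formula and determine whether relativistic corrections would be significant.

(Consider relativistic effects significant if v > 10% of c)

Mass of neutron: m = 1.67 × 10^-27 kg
No, relativistic corrections are not needed.

Using the non-relativistic de Broglie formula λ = h/(mv):

v = 2.9% × c = 8.694 × 10^6 m/s

λ = h/(mv)
λ = (6.626 × 10^-34 J·s) / (1.67 × 10^-27 kg × 8.694 × 10^6 m/s)
λ = 4.56 × 10^-14 m

Since v = 2.9% of c < 10% of c, relativistic corrections are NOT significant and this non-relativistic result is a good approximation.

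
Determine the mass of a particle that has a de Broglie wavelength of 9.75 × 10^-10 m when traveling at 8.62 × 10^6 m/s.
7.88 × 10^-32 kg

From the de Broglie relation λ = h/(mv), we solve for m:

m = h/(λv)
m = (6.626 × 10^-34 J·s) / (9.75 × 10^-10 m × 8.62 × 10^6 m/s)
m = 7.88 × 10^-32 kg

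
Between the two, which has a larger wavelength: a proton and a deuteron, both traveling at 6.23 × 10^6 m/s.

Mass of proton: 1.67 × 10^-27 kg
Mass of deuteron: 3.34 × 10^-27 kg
The proton has the longer wavelength.

Using λ = h/(mv), since both particles have the same velocity, the wavelength depends only on mass.

For proton: λ₁ = h/(m₁v) = 6.37 × 10^-14 m
For deuteron: λ₂ = h/(m₂v) = 3.18 × 10^-14 m

Since λ ∝ 1/m at constant velocity, the lighter particle has the longer wavelength.

The proton has the longer de Broglie wavelength.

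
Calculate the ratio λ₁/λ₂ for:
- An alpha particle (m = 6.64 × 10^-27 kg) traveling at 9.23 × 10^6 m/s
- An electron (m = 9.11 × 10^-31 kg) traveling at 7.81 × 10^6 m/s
λ₁/λ₂ = 1.16 × 10^-4

Using λ = h/(mv):

λ₁ = h/(m₁v₁) = 1.08 × 10^-14 m
λ₂ = h/(m₂v₂) = 9.31 × 10^-11 m

Ratio λ₁/λ₂ = (m₂v₂)/(m₁v₁)
         = (9.11 × 10^-31 kg × 7.81 × 10^6 m/s) / (6.64 × 10^-27 kg × 9.23 × 10^6 m/s)
         = 1.16 × 10^-4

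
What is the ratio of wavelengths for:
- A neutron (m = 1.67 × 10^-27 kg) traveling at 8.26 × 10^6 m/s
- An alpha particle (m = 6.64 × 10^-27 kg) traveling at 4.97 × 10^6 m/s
λ₁/λ₂ = 2.39

Using λ = h/(mv):

λ₁ = h/(m₁v₁) = 4.80 × 10^-14 m
λ₂ = h/(m₂v₂) = 2.01 × 10^-14 m

Ratio λ₁/λ₂ = (m₂v₂)/(m₁v₁)
         = (6.64 × 10^-27 kg × 4.97 × 10^6 m/s) / (1.67 × 10^-27 kg × 8.26 × 10^6 m/s)
         = 2.39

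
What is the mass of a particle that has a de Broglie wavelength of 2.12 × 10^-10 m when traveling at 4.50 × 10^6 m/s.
6.95 × 10^-31 kg

From the de Broglie relation λ = h/(mv), we solve for m:

m = h/(λv)
m = (6.626 × 10^-34 J·s) / (2.12 × 10^-10 m × 4.50 × 10^6 m/s)
m = 6.95 × 10^-31 kg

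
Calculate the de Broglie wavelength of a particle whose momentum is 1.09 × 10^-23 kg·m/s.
6.08 × 10^-11 m

Using the de Broglie relation λ = h/p:

λ = h/p
λ = (6.626 × 10^-34 J·s) / (1.09 × 10^-23 kg·m/s)
λ = 6.08 × 10^-11 m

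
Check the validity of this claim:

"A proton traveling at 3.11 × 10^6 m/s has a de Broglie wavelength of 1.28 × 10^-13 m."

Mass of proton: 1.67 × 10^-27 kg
True

The claim is correct.

Using λ = h/(mv):
λ = (6.626 × 10^-34 J·s) / (1.67 × 10^-27 kg × 3.11 × 10^6 m/s)
λ = 1.28 × 10^-13 m

This matches the claimed value.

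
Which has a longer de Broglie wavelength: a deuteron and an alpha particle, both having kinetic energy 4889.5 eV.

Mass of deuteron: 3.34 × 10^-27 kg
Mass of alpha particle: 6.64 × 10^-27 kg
The deuteron has the longer wavelength.

Using λ = h/√(2mKE):

For deuteron: λ₁ = h/√(2m₁KE) = 2.90 × 10^-13 m
For alpha particle: λ₂ = h/√(2m₂KE) = 2.05 × 10^-13 m

Since λ ∝ 1/√m at constant kinetic energy, the lighter particle has the longer wavelength.

The deuteron has the longer de Broglie wavelength.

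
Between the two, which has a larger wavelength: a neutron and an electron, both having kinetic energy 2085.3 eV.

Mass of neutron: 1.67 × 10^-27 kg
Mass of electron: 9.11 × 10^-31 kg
The electron has the longer wavelength.

Using λ = h/√(2mKE):

For neutron: λ₁ = h/√(2m₁KE) = 6.27 × 10^-13 m
For electron: λ₂ = h/√(2m₂KE) = 2.69 × 10^-11 m

Since λ ∝ 1/√m at constant kinetic energy, the lighter particle has the longer wavelength.

The electron has the longer de Broglie wavelength.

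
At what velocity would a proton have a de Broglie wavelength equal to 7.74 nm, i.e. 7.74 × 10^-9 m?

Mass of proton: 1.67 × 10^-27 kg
5.13 × 10^1 m/s

From λ = h/(mv), solve for v:

v = h/(mλ)
v = (6.626 × 10^-34 J·s) / (1.67 × 10^-27 kg × 7.74 × 10^-9 m)
v = 5.13 × 10^1 m/s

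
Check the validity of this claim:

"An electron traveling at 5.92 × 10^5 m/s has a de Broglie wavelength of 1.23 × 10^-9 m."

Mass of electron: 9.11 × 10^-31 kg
True

The claim is correct.

Using λ = h/(mv):
λ = (6.626 × 10^-34 J·s) / (9.11 × 10^-31 kg × 5.92 × 10^5 m/s)
λ = 1.23 × 10^-9 m

This matches the claimed value.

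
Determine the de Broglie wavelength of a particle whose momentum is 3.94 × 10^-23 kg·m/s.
1.68 × 10^-11 m

Using the de Broglie relation λ = h/p:

λ = h/p
λ = (6.626 × 10^-34 J·s) / (3.94 × 10^-23 kg·m/s)
λ = 1.68 × 10^-11 m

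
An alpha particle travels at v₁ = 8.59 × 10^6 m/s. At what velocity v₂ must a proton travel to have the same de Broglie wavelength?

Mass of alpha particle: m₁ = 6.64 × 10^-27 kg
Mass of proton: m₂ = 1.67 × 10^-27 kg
v₂ = 3.42 × 10^7 m/s

For equal de Broglie wavelengths: λ₁ = λ₂

h/(m₁v₁) = h/(m₂v₂)
m₁v₁ = m₂v₂
v₂ = v₁ · (m₁/m₂)

v₂ = 8.59 × 10^6 m/s × (6.64 × 10^-27 kg / 1.67 × 10^-27 kg)
v₂ = 3.42 × 10^7 m/s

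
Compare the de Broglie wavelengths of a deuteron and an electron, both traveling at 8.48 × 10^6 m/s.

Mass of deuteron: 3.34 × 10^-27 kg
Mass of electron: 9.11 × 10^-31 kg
The electron has the longer wavelength.

Using λ = h/(mv), since both particles have the same velocity, the wavelength depends only on mass.

For deuteron: λ₁ = h/(m₁v) = 2.34 × 10^-14 m
For electron: λ₂ = h/(m₂v) = 8.58 × 10^-11 m

Since λ ∝ 1/m at constant velocity, the lighter particle has the longer wavelength.

The electron has the longer de Broglie wavelength.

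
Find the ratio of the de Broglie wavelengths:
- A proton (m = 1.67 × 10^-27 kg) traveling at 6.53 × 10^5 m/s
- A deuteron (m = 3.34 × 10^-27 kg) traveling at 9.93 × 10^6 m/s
λ₁/λ₂ = 30.4

Using λ = h/(mv):

λ₁ = h/(m₁v₁) = 6.08 × 10^-13 m
λ₂ = h/(m₂v₂) = 2.00 × 10^-14 m

Ratio λ₁/λ₂ = (m₂v₂)/(m₁v₁)
         = (3.34 × 10^-27 kg × 9.93 × 10^6 m/s) / (1.67 × 10^-27 kg × 6.53 × 10^5 m/s)
         = 30.4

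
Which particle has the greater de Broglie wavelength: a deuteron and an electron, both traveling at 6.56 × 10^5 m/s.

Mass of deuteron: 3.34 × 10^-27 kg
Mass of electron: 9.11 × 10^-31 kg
The electron has the longer wavelength.

Using λ = h/(mv), since both particles have the same velocity, the wavelength depends only on mass.

For deuteron: λ₁ = h/(m₁v) = 3.02 × 10^-13 m
For electron: λ₂ = h/(m₂v) = 1.11 × 10^-9 m

Since λ ∝ 1/m at constant velocity, the lighter particle has the longer wavelength.

The electron has the longer de Broglie wavelength.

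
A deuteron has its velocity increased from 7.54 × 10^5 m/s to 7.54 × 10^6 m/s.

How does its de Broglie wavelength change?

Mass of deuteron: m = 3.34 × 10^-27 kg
The wavelength decreases by a factor of 10.

Using λ = h/(mv):

Initial wavelength: λ₁ = h/(mv₁) = 2.63 × 10^-13 m
Final wavelength: λ₂ = h/(mv₂) = 2.63 × 10^-14 m

Since λ ∝ 1/v, when velocity increases by a factor of 10, the wavelength decreases by a factor of 10.

λ₂/λ₁ = v₁/v₂ = 1/10

The wavelength decreases by a factor of 10.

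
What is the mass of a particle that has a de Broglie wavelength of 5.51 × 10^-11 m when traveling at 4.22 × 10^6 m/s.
2.85 × 10^-30 kg

From the de Broglie relation λ = h/(mv), we solve for m:

m = h/(λv)
m = (6.626 × 10^-34 J·s) / (5.51 × 10^-11 m × 4.22 × 10^6 m/s)
m = 2.85 × 10^-30 kg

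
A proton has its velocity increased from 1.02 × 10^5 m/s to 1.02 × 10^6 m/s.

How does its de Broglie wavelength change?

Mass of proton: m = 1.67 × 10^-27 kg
The wavelength decreases by a factor of 10.

Using λ = h/(mv):

Initial wavelength: λ₁ = h/(mv₁) = 3.89 × 10^-12 m
Final wavelength: λ₂ = h/(mv₂) = 3.89 × 10^-13 m

Since λ ∝ 1/v, when velocity increases by a factor of 10, the wavelength decreases by a factor of 10.

λ₂/λ₁ = v₁/v₂ = 1/10

The wavelength decreases by a factor of 10.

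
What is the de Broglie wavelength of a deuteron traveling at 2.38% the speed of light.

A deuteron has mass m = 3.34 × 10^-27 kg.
2.78 × 10^-14 m

Using the de Broglie relation λ = h/(mv):

v = 2.38% × c = 7.135 × 10^6 m/s

λ = h/(mv)
λ = (6.626 × 10^-34 J·s) / (3.34 × 10^-27 kg × 7.135 × 10^6 m/s)
λ = 2.78 × 10^-14 m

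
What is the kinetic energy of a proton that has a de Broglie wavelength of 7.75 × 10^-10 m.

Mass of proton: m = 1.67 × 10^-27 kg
2.19 × 10^-22 J (or 1.37 × 10^-3 eV)

From λ = h/√(2mKE), we solve for KE:

λ² = h²/(2mKE)
KE = h²/(2mλ²)
KE = (6.626 × 10^-34 J·s)² / (2 × 1.67 × 10^-27 kg × (7.75 × 10^-10 m)²)
KE = 2.19 × 10^-22 J
KE = 1.37 × 10^-3 eV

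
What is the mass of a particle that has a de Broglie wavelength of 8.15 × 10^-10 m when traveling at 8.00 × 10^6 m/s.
1.02 × 10^-31 kg

From the de Broglie relation λ = h/(mv), we solve for m:

m = h/(λv)
m = (6.626 × 10^-34 J·s) / (8.15 × 10^-10 m × 8.00 × 10^6 m/s)
m = 1.02 × 10^-31 kg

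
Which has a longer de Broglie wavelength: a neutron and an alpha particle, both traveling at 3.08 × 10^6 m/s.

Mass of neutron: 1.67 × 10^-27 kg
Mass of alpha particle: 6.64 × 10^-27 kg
The neutron has the longer wavelength.

Using λ = h/(mv), since both particles have the same velocity, the wavelength depends only on mass.

For neutron: λ₁ = h/(m₁v) = 1.29 × 10^-13 m
For alpha particle: λ₂ = h/(m₂v) = 3.24 × 10^-14 m

Since λ ∝ 1/m at constant velocity, the lighter particle has the longer wavelength.

The neutron has the longer de Broglie wavelength.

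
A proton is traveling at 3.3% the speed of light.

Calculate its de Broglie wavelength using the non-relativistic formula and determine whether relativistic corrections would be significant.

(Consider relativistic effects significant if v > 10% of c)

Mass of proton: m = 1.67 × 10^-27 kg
No, relativistic corrections are not needed.

Using the non-relativistic de Broglie formula λ = h/(mv):

v = 3.3% × c = 9.893 × 10^6 m/s

λ = h/(mv)
λ = (6.626 × 10^-34 J·s) / (1.67 × 10^-27 kg × 9.893 × 10^6 m/s)
λ = 4.01 × 10^-14 m

Since v = 3.3% of c < 10% of c, relativistic corrections are NOT significant and this non-relativistic result is a good approximation.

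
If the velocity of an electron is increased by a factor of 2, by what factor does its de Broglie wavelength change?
The wavelength decreases by a factor of 2.

From λ = h/(mv), the wavelength is inversely proportional to velocity:

λ ∝ 1/v

If v → 2v, then λ → λ/2

When velocity is increased by a factor of 2, the wavelength decreases by a factor of 2.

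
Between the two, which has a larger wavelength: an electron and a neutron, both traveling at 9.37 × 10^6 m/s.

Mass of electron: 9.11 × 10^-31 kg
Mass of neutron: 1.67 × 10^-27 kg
The electron has the longer wavelength.

Using λ = h/(mv), since both particles have the same velocity, the wavelength depends only on mass.

For electron: λ₁ = h/(m₁v) = 7.76 × 10^-11 m
For neutron: λ₂ = h/(m₂v) = 4.23 × 10^-14 m

Since λ ∝ 1/m at constant velocity, the lighter particle has the longer wavelength.

The electron has the longer de Broglie wavelength.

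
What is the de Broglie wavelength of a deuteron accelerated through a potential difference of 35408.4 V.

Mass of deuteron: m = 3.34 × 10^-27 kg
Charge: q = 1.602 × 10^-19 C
1.08 × 10^-13 m

When a particle is accelerated through voltage V, it gains kinetic energy KE = qV.

The de Broglie wavelength is then λ = h/√(2mqV):

λ = h/√(2mqV)
λ = (6.626 × 10^-34 J·s) / √(2 × 3.34 × 10^-27 kg × 1.602 × 10^-19 C × 35408.4 V)
λ = 1.08 × 10^-13 m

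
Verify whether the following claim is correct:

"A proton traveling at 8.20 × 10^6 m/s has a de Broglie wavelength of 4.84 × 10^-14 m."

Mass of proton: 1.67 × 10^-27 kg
True

The claim is correct.

Using λ = h/(mv):
λ = (6.626 × 10^-34 J·s) / (1.67 × 10^-27 kg × 8.20 × 10^6 m/s)
λ = 4.84 × 10^-14 m

This matches the claimed value.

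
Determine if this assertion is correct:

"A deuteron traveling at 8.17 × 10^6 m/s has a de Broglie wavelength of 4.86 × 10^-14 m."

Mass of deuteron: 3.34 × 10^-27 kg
False

The claim is incorrect.

Using λ = h/(mv):
λ = (6.626 × 10^-34 J·s) / (3.34 × 10^-27 kg × 8.17 × 10^6 m/s)
λ = 2.43 × 10^-14 m

The actual wavelength differs from the claimed 4.86 × 10^-14 m.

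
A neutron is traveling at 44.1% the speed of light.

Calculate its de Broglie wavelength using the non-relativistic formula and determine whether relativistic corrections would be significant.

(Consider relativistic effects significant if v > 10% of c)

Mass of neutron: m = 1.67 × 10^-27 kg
Yes, relativistic corrections are needed.

Using the non-relativistic de Broglie formula λ = h/(mv):

v = 44.1% × c = 1.322 × 10^8 m/s

λ = h/(mv)
λ = (6.626 × 10^-34 J·s) / (1.67 × 10^-27 kg × 1.322 × 10^8 m/s)
λ = 3.00 × 10^-15 m

Since v = 44.1% of c > 10% of c, relativistic corrections ARE significant and the actual wavelength would differ from this non-relativistic estimate.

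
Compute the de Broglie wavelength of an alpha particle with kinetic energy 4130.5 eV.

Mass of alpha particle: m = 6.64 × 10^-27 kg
2.24 × 10^-13 m

Using λ = h/√(2mKE):

First convert KE to Joules: KE = 4130.5 eV = 6.618 × 10^-16 J

λ = h/√(2mKE)
λ = (6.626 × 10^-34 J·s) / √(2 × 6.64 × 10^-27 kg × 6.618 × 10^-16 J)
λ = 2.24 × 10^-13 m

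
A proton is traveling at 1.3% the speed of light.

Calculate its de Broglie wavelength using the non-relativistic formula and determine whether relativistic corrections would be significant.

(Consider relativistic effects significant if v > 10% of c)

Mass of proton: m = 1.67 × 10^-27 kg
No, relativistic corrections are not needed.

Using the non-relativistic de Broglie formula λ = h/(mv):

v = 1.3% × c = 3.897 × 10^6 m/s

λ = h/(mv)
λ = (6.626 × 10^-34 J·s) / (1.67 × 10^-27 kg × 3.897 × 10^6 m/s)
λ = 1.02 × 10^-13 m

Since v = 1.3% of c < 10% of c, relativistic corrections are NOT significant and this non-relativistic result is a good approximation.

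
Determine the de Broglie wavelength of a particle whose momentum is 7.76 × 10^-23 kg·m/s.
8.54 × 10^-12 m

Using the de Broglie relation λ = h/p:

λ = h/p
λ = (6.626 × 10^-34 J·s) / (7.76 × 10^-23 kg·m/s)
λ = 8.54 × 10^-12 m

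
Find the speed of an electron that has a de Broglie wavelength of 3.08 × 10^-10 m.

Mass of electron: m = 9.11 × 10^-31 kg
2.36 × 10^6 m/s

From the de Broglie relation λ = h/(mv), we solve for v:

v = h/(mλ)
v = (6.626 × 10^-34 J·s) / (9.11 × 10^-31 kg × 3.08 × 10^-10 m)
v = 2.36 × 10^6 m/s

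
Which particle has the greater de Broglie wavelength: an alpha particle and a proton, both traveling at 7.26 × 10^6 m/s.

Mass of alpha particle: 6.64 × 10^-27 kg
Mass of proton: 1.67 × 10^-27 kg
The proton has the longer wavelength.

Using λ = h/(mv), since both particles have the same velocity, the wavelength depends only on mass.

For alpha particle: λ₁ = h/(m₁v) = 1.37 × 10^-14 m
For proton: λ₂ = h/(m₂v) = 5.47 × 10^-14 m

Since λ ∝ 1/m at constant velocity, the lighter particle has the longer wavelength.

The proton has the longer de Broglie wavelength.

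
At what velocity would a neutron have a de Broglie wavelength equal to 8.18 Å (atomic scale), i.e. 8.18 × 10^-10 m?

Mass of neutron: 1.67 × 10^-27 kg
4.85 × 10^2 m/s

From λ = h/(mv), solve for v:

v = h/(mλ)
v = (6.626 × 10^-34 J·s) / (1.67 × 10^-27 kg × 8.18 × 10^-10 m)
v = 4.85 × 10^2 m/s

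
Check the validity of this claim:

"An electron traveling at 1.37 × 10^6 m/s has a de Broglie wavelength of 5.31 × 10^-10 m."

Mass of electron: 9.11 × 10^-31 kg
True

The claim is correct.

Using λ = h/(mv):
λ = (6.626 × 10^-34 J·s) / (9.11 × 10^-31 kg × 1.37 × 10^6 m/s)
λ = 5.31 × 10^-10 m

This matches the claimed value.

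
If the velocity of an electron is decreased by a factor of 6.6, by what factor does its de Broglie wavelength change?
The wavelength increases by a factor of 6.6.

From λ = h/(mv), the wavelength is inversely proportional to velocity:

λ ∝ 1/v

If v → v/6.6, then λ → 6.6λ

When velocity is decreased by a factor of 6.6, the wavelength increases by a factor of 6.6.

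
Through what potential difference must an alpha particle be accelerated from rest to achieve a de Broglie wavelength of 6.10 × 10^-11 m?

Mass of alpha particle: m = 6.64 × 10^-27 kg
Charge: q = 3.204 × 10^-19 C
2.77 × 10^-2 V

From λ = h/√(2mqV), we solve for V:

λ² = h²/(2mqV)
V = h²/(2mqλ²)
V = (6.626 × 10^-34 J·s)² / (2 × 6.64 × 10^-27 kg × 3.204 × 10^-19 C × (6.10 × 10^-11 m)²)
V = 2.77 × 10^-2 V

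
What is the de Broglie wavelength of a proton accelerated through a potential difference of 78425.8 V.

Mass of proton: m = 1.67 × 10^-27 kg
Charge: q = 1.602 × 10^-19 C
1.02 × 10^-13 m

When a particle is accelerated through voltage V, it gains kinetic energy KE = qV.

The de Broglie wavelength is then λ = h/√(2mqV):

λ = h/√(2mqV)
λ = (6.626 × 10^-34 J·s) / √(2 × 1.67 × 10^-27 kg × 1.602 × 10^-19 C × 78425.8 V)
λ = 1.02 × 10^-13 m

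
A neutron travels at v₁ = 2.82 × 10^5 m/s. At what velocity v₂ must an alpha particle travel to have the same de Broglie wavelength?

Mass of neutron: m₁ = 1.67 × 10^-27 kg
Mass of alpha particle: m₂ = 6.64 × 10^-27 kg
v₂ = 7.09 × 10^4 m/s

For equal de Broglie wavelengths: λ₁ = λ₂

h/(m₁v₁) = h/(m₂v₂)
m₁v₁ = m₂v₂
v₂ = v₁ · (m₁/m₂)

v₂ = 2.82 × 10^5 m/s × (1.67 × 10^-27 kg / 6.64 × 10^-27 kg)
v₂ = 7.09 × 10^4 m/s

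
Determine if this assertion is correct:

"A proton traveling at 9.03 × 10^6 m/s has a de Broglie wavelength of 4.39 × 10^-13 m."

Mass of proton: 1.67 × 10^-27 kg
False

The claim is incorrect.

Using λ = h/(mv):
λ = (6.626 × 10^-34 J·s) / (1.67 × 10^-27 kg × 9.03 × 10^6 m/s)
λ = 4.39 × 10^-14 m

The actual wavelength differs from the claimed 4.39 × 10^-13 m.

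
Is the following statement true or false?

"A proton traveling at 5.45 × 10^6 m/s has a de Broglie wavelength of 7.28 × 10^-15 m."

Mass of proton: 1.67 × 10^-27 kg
False

The claim is incorrect.

Using λ = h/(mv):
λ = (6.626 × 10^-34 J·s) / (1.67 × 10^-27 kg × 5.45 × 10^6 m/s)
λ = 7.28 × 10^-14 m

The actual wavelength differs from the claimed 7.28 × 10^-15 m.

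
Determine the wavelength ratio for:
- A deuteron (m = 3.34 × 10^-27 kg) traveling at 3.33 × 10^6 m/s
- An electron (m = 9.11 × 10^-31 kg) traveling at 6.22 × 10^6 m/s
λ₁/λ₂ = 5.09 × 10^-4

Using λ = h/(mv):

λ₁ = h/(m₁v₁) = 5.96 × 10^-14 m
λ₂ = h/(m₂v₂) = 1.17 × 10^-10 m

Ratio λ₁/λ₂ = (m₂v₂)/(m₁v₁)
         = (9.11 × 10^-31 kg × 6.22 × 10^6 m/s) / (3.34 × 10^-27 kg × 3.33 × 10^6 m/s)
         = 5.09 × 10^-4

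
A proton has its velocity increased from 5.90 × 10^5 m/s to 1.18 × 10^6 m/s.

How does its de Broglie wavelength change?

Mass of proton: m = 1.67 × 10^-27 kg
The wavelength decreases by a factor of 2.

Using λ = h/(mv):

Initial wavelength: λ₁ = h/(mv₁) = 6.72 × 10^-13 m
Final wavelength: λ₂ = h/(mv₂) = 3.36 × 10^-13 m

Since λ ∝ 1/v, when velocity increases by a factor of 2, the wavelength decreases by a factor of 2.

λ₂/λ₁ = v₁/v₂ = 1/2

The wavelength decreases by a factor of 2.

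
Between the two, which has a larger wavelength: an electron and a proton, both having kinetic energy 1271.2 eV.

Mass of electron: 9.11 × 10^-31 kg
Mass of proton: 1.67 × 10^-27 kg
The electron has the longer wavelength.

Using λ = h/√(2mKE):

For electron: λ₁ = h/√(2m₁KE) = 3.44 × 10^-11 m
For proton: λ₂ = h/√(2m₂KE) = 8.03 × 10^-13 m

Since λ ∝ 1/√m at constant kinetic energy, the lighter particle has the longer wavelength.

The electron has the longer de Broglie wavelength.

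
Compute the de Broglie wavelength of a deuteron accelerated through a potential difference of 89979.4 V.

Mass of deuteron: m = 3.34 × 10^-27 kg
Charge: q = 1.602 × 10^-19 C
6.75 × 10^-14 m

When a particle is accelerated through voltage V, it gains kinetic energy KE = qV.

The de Broglie wavelength is then λ = h/√(2mqV):

λ = h/√(2mqV)
λ = (6.626 × 10^-34 J·s) / √(2 × 3.34 × 10^-27 kg × 1.602 × 10^-19 C × 89979.4 V)
λ = 6.75 × 10^-14 m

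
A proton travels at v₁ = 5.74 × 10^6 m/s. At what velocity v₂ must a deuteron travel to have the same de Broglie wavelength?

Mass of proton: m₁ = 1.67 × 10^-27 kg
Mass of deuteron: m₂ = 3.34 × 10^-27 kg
v₂ = 2.87 × 10^6 m/s

For equal de Broglie wavelengths: λ₁ = λ₂

h/(m₁v₁) = h/(m₂v₂)
m₁v₁ = m₂v₂
v₂ = v₁ · (m₁/m₂)

v₂ = 5.74 × 10^6 m/s × (1.67 × 10^-27 kg / 3.34 × 10^-27 kg)
v₂ = 2.87 × 10^6 m/s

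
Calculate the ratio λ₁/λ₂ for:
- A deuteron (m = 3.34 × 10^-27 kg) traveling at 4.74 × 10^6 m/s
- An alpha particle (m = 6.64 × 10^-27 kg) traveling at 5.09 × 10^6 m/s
λ₁/λ₂ = 2.13

Using λ = h/(mv):

λ₁ = h/(m₁v₁) = 4.19 × 10^-14 m
λ₂ = h/(m₂v₂) = 1.96 × 10^-14 m

Ratio λ₁/λ₂ = (m₂v₂)/(m₁v₁)
         = (6.64 × 10^-27 kg × 5.09 × 10^6 m/s) / (3.34 × 10^-27 kg × 4.74 × 10^6 m/s)
         = 2.13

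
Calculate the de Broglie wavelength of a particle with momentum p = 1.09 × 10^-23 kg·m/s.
6.08 × 10^-11 m

Using the de Broglie relation λ = h/p:

λ = h/p
λ = (6.626 × 10^-34 J·s) / (1.09 × 10^-23 kg·m/s)
λ = 6.08 × 10^-11 m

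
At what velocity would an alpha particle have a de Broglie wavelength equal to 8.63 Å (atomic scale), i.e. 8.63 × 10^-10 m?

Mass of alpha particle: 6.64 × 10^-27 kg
1.16 × 10^2 m/s

From λ = h/(mv), solve for v:

v = h/(mλ)
v = (6.626 × 10^-34 J·s) / (6.64 × 10^-27 kg × 8.63 × 10^-10 m)
v = 1.16 × 10^2 m/s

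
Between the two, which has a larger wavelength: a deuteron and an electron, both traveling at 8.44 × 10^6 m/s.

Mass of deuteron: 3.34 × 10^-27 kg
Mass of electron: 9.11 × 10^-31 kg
The electron has the longer wavelength.

Using λ = h/(mv), since both particles have the same velocity, the wavelength depends only on mass.

For deuteron: λ₁ = h/(m₁v) = 2.35 × 10^-14 m
For electron: λ₂ = h/(m₂v) = 8.62 × 10^-11 m

Since λ ∝ 1/m at constant velocity, the lighter particle has the longer wavelength.

The electron has the longer de Broglie wavelength.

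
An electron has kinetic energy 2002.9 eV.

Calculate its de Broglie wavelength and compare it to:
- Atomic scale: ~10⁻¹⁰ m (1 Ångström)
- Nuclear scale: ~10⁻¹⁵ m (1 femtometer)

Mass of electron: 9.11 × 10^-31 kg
λ = 2.74 × 10^-11 m, which is between nuclear and atomic scales.

Using λ = h/√(2mKE):

KE = 2002.9 eV = 3.209 × 10^-16 J

λ = h/√(2mKE)
λ = (6.626 × 10^-34 J·s) / √(2 × 9.11 × 10^-31 kg × 3.209 × 10^-16 J)
λ = 2.74 × 10^-11 m

Comparison:
- Atomic scale (10⁻¹⁰ m): λ is 0.27× this size
- Nuclear scale (10⁻¹⁵ m): λ is 2.7e+04× this size

The wavelength is between nuclear and atomic scales.

This wavelength is appropriate for probing atomic structure but too large for nuclear physics experiments.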